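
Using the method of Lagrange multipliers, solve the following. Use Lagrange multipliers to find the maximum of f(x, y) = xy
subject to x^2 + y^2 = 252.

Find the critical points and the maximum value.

Lagrange conditions: y = 2*lambda*x and x = 2*lambda*y
If x = 0 then y = 0, violating the constraint, so x, y != 0.
Dividing: y/x = x/y => x^2 = y^2 => y = x or y = -x
Constraint: 2x^2 = 252 => x^2 = 126 => x = +/-sqrt(126)
Critical points: (sqrt(126), sqrt(126)), (-sqrt(126), -sqrt(126)), (sqrt(126), -sqrt(126)), (-sqrt(126), sqrt(126))
  y = x:  xy = x^2 = 126  at (sqrt(126), sqrt(126)) and (-sqrt(126), -sqrt(126))
  y = -x: xy = -x^2 = -126 at (sqrt(126), -sqrt(126)) and (-sqrt(126), sqrt(126))
Maximum xy = 126 at (sqrt(126), sqrt(126)) and (-sqrt(126), -sqrt(126))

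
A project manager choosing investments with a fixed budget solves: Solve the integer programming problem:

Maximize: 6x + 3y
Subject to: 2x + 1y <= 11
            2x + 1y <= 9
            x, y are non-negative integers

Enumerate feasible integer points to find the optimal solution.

Constraint 1: 2x + 1y <= 11
Constraint 2: 2x + 1y <= 9
Feasible x range (need y >= 0): 0 <= x <= min(11/2, 9/2) => x in {0, ..., 4}.
Enumerate feasible integer points row by row (the coefficient of y is 3 > 0, so for each x the largest feasible y gives the best value):
  x = 0: y <= min((11 - 2*0)/1, (9 - 2*0)/1) => y in {0, ..., 9}; best 6*0 + 3*9 = 27
  x = 1: y <= min((11 - 2*1)/1, (9 - 2*1)/1) => y in {0, ..., 7}; best 6*1 + 3*7 = 27
  x = 2: y <= min((11 - 2*2)/1, (9 - 2*2)/1) => y in {0, ..., 5}; best 6*2 + 3*5 = 27
  x = 3: y <= min((11 - 2*3)/1, (9 - 2*3)/1) => y in {0, ..., 3}; best 6*3 + 3*3 = 27
  x = 4: y <= min((11 - 2*4)/1, (9 - 2*4)/1) => y in {0, ..., 1}; best 6*4 + 3*1 = 27
The maximum 6x + 3y = 27 is achieved at x = 0, y = 9.
(The same value 27 is also attained at (1, 7), (2, 5), (3, 3), (4, 1).)
Check: 2*0 + 1*9 = 9 <= 11 and 2*0 + 1*9 = 9 <= 9.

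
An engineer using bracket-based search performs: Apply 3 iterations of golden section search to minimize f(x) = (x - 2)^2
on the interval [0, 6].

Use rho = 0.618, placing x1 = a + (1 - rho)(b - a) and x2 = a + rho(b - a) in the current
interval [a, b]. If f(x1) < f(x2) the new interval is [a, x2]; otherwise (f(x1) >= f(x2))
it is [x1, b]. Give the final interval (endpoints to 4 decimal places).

Golden section search for min of f(x) = (x - 2)^2 on [0, 6].
Each step: x1 = a + (1 - rho)(b - a), x2 = a + rho(b - a); if f(x1) < f(x2) keep [a, x2], otherwise keep [x1, b].
Step 1: [0.0000, 6.0000], x1=2.2920 (f=0.0853), x2=3.7080 (f=2.9173); f(x1) < f(x2) => keep [0.0000, 3.7080]
Step 2: [0.0000, 3.7080], x1=1.4165 (f=0.3405), x2=2.2915 (f=0.0850); f(x1) > f(x2) => keep [1.4165, 3.7080]
Step 3: [1.4165, 3.7080], x1=2.2918 (f=0.0852), x2=2.8326 (f=0.6933); f(x1) < f(x2) => keep [1.4165, 2.8326]
Final interval: [1.4165, 2.8326]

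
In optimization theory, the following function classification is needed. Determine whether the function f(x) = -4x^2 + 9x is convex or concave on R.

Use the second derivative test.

f(x) = -4x^2 + 9x
f'(x) = -8x + 9
f''(x) = -8
Since f''(x) = -8 < 0 for all x, f is concave on R.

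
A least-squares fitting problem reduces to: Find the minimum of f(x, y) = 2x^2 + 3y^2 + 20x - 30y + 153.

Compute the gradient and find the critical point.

f(x,y) = 2x^2 + 3y^2 + 20x - 30y + 153
df/dx = 4x + (20) = 0  =>  x = -5
df/dy = 6y + (-30) = 0  =>  y = 5
f(-5, 5) = 2*(-5)^2 + 3*(5)^2 + 20*(-5) + -30*(5) + 153 = 28
Hessian is diagonal with entries 4, 6 > 0, so this is a minimum.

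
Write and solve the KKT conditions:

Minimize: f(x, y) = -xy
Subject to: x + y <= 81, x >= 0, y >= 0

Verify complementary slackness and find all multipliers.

Problem: min -xy s.t. x + y <= 81 (multiplier lambda), x >= 0 (mu_x), y >= 0 (mu_y)
KKT stationarity: -y + lambda - mu_x = 0, -x + lambda - mu_y = 0, with lambda, mu_x, mu_y >= 0
Complementary slackness: lambda*(x + y - 81) = 0, mu_x*x = 0, mu_y*y = 0
If lambda = 0: y = -mu_x <= 0 and x = -mu_y <= 0 force x = y = 0 with f = 0; but x = y = 81/2 is feasible with f = -6561/4 < 0, so this is not the minimum. Hence lambda > 0 and x + y = 81.
Try x > 0, y > 0 (so mu_x = mu_y = 0): y = lambda, x = lambda => x = y = lambda
x + y = 81 => 2*lambda = 81 => lambda = 81/2
x* = y* = 81/2 > 0, consistent with mu_x = mu_y = 0.
(Any feasible point with x = 0 or y = 0 has f = 0 > -6561/4, so the minimum is not on those boundaries.)
min(-xy) = -6561/4 (i.e. max xy = 6561/4)
Multipliers: lambda = 81/2, mu_x = 0, mu_y = 0
Complementary slackness: lambda*(x + y - 81) = 81/2*(81/2 + 81/2 - 81) = 0, mu_x*x = 0*81/2 = 0, mu_y*y = 0*81/2 = 0. Satisfied.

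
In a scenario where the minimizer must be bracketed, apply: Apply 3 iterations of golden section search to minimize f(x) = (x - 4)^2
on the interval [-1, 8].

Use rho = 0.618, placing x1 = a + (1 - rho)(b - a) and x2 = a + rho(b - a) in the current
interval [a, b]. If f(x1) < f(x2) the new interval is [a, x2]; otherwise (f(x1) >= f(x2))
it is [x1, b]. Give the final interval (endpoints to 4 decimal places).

Golden section search for min of f(x) = (x - 4)^2 on [-1, 8].
Each step: x1 = a + (1 - rho)(b - a), x2 = a + rho(b - a); if f(x1) < f(x2) keep [a, x2], otherwise keep [x1, b].
Step 1: [-1.0000, 8.0000], x1=2.4380 (f=2.4398), x2=4.5620 (f=0.3158); f(x1) > f(x2) => keep [2.4380, 8.0000]
Step 2: [2.4380, 8.0000], x1=4.5627 (f=0.3166), x2=5.8753 (f=3.5168); f(x1) < f(x2) => keep [2.4380, 5.8753]
Step 3: [2.4380, 5.8753], x1=3.7511 (f=0.0620), x2=4.5623 (f=0.3161); f(x1) < f(x2) => keep [2.4380, 4.5623]
Final interval: [2.4380, 4.5623]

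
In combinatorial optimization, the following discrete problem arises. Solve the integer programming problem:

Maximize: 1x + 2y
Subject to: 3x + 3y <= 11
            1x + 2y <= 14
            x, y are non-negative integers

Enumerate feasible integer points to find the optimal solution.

Constraint 1: 3x + 3y <= 11
Constraint 2: 1x + 2y <= 14
Feasible x range (need y >= 0): 0 <= x <= min(11/3, 14/1) => x in {0, ..., 3}.
Enumerate feasible integer points row by row (the coefficient of y is 2 > 0, so for each x the largest feasible y gives the best value):
  x = 0: y <= min((11 - 3*0)/3, (14 - 1*0)/2) => y in {0, ..., 3}; best 1*0 + 2*3 = 6
  x = 1: y <= min((11 - 3*1)/3, (14 - 1*1)/2) => y in {0, ..., 2}; best 1*1 + 2*2 = 5
  x = 2: y <= min((11 - 3*2)/3, (14 - 1*2)/2) => y in {0, ..., 1}; best 1*2 + 2*1 = 4
  x = 3: y <= min((11 - 3*3)/3, (14 - 1*3)/2) => y in {0}; best 1*3 + 2*0 = 3
The maximum 1x + 2y = 6 is achieved at x = 0, y = 3.
Check: 3*0 + 3*3 = 9 <= 11 and 1*0 + 2*3 = 6 <= 14.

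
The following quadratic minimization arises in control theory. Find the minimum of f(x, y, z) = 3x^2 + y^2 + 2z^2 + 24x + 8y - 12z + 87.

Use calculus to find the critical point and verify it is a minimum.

f(x,y,z) = 3x^2 + y^2 + 2z^2 + 24x + 8y - 12z + 87
df/dx = 6x + (24) = 0 => x = -4
df/dy = 2y + (8) = 0 => y = -4
df/dz = 4z + (-12) = 0 => z = 3
f(-4,-4,3) = 3*(-4)^2 + 1*(-4)^2 + 2*(3)^2 + 24*(-4) + 8*(-4) + -12*(3) + 87 = 5
Hessian is diagonal with entries 6, 2, 4 > 0, confirmed minimum.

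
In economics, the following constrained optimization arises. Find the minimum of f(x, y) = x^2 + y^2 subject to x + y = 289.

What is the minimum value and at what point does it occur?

Substitute y = 289 - x into f(x,y) = x^2 + y^2:
g(x) = x^2 + (289 - x)^2 = 2x^2 - 578x + 83521
g'(x) = 4x - 578 = 0  =>  x = 289/2
y = 289 - 289/2 = 289/2
Minimum value = (289/2)^2 + (289/2)^2 = 83521/2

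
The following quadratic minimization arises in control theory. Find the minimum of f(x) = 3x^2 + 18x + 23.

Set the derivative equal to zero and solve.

f(x) = 3x^2 + 18x + 23
f'(x) = 6x + (18) = 0
x = -18/6 = -3
f(-3) = -4
Since f''(x) = 6 > 0, this is a minimum.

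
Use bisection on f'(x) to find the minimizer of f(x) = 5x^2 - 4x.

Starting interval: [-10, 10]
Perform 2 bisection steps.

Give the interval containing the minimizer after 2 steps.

Finding critical point of f(x) = 5x^2 - 4x using bisection on f'(x) = 10x + -4.
f'(x) = 0 when x = 2/5.
Starting interval: [-10, 10]
Step 1: mid = 0, f'(mid) = -4, new interval = [0, 10]
Step 2: mid = 5, f'(mid) = 46, new interval = [0, 5]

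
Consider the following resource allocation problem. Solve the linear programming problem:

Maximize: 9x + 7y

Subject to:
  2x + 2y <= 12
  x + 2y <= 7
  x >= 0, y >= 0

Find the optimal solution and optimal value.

Feasible vertices: (0, 0), (0, 7/2), (5, 1), (6, 0)
Objective 9x + 7y at each:
  (0, 0): 0
  (0, 7/2): 49/2
  (5, 1): 52
  (6, 0): 54
Maximum is 54 at (6, 0).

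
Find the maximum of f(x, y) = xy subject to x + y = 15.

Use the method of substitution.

Substitute y = 15 - x into f(x,y) = xy:
g(x) = x(15 - x) = 15x - x^2
g'(x) = 15 - 2x = 0  =>  x = 15/2
y = 15 - 15/2 = 15/2
Maximum value = (15/2) * (15/2) = 225/4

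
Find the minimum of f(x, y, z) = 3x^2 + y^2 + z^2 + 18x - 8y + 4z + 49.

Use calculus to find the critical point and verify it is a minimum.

f(x,y,z) = 3x^2 + y^2 + z^2 + 18x - 8y + 4z + 49
df/dx = 6x + (18) = 0 => x = -3
df/dy = 2y + (-8) = 0 => y = 4
df/dz = 2z + (4) = 0 => z = -2
f(-3,4,-2) = 3*(-3)^2 + 1*(4)^2 + 1*(-2)^2 + 18*(-3) + -8*(4) + 4*(-2) + 49 = 2
Hessian is diagonal with entries 6, 2, 2 > 0, confirmed minimum.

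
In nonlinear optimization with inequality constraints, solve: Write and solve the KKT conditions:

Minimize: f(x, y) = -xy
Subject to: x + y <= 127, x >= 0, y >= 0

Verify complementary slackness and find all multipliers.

Problem: min -xy s.t. x + y <= 127 (multiplier lambda), x >= 0 (mu_x), y >= 0 (mu_y)
KKT stationarity: -y + lambda - mu_x = 0, -x + lambda - mu_y = 0, with lambda, mu_x, mu_y >= 0
Complementary slackness: lambda*(x + y - 127) = 0, mu_x*x = 0, mu_y*y = 0
If lambda = 0: y = -mu_x <= 0 and x = -mu_y <= 0 force x = y = 0 with f = 0; but x = y = 127/2 is feasible with f = -16129/4 < 0, so this is not the minimum. Hence lambda > 0 and x + y = 127.
Try x > 0, y > 0 (so mu_x = mu_y = 0): y = lambda, x = lambda => x = y = lambda
x + y = 127 => 2*lambda = 127 => lambda = 127/2
x* = y* = 127/2 > 0, consistent with mu_x = mu_y = 0.
(Any feasible point with x = 0 or y = 0 has f = 0 > -16129/4, so the minimum is not on those boundaries.)
min(-xy) = -16129/4 (i.e. max xy = 16129/4)
Multipliers: lambda = 127/2, mu_x = 0, mu_y = 0
Complementary slackness: lambda*(x + y - 127) = 127/2*(127/2 + 127/2 - 127) = 0, mu_x*x = 0*127/2 = 0, mu_y*y = 0*127/2 = 0. Satisfied.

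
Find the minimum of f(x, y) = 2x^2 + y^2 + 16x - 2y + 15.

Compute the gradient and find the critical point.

f(x,y) = 2x^2 + y^2 + 16x - 2y + 15
df/dx = 4x + (16) = 0  =>  x = -4
df/dy = 2y + (-2) = 0  =>  y = 1
f(-4, 1) = 2*(-4)^2 + 1*(1)^2 + 16*(-4) + -2*(1) + 15 = -18
Hessian is diagonal with entries 4, 2 > 0, so this is a minimum.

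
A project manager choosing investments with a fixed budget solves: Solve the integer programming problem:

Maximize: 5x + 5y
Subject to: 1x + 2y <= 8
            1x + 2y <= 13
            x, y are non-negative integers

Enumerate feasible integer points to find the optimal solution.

Constraint 1: 1x + 2y <= 8
Constraint 2: 1x + 2y <= 13
Feasible x range (need y >= 0): 0 <= x <= min(8/1, 13/1) => x in {0, ..., 8}.
Enumerate feasible integer points row by row (the coefficient of y is 5 > 0, so for each x the largest feasible y gives the best value):
  x = 0: y <= min((8 - 1*0)/2, (13 - 1*0)/2) => y in {0, ..., 4}; best 5*0 + 5*4 = 20
  x = 1: y <= min((8 - 1*1)/2, (13 - 1*1)/2) => y in {0, ..., 3}; best 5*1 + 5*3 = 20
  x = 2: y <= min((8 - 1*2)/2, (13 - 1*2)/2) => y in {0, ..., 3}; best 5*2 + 5*3 = 25
  x = 3: y <= min((8 - 1*3)/2, (13 - 1*3)/2) => y in {0, ..., 2}; best 5*3 + 5*2 = 25
  x = 4: y <= min((8 - 1*4)/2, (13 - 1*4)/2) => y in {0, ..., 2}; best 5*4 + 5*2 = 30
  x = 5: y <= min((8 - 1*5)/2, (13 - 1*5)/2) => y in {0, ..., 1}; best 5*5 + 5*1 = 30
  x = 6: y <= min((8 - 1*6)/2, (13 - 1*6)/2) => y in {0, ..., 1}; best 5*6 + 5*1 = 35
  x = 7: y <= min((8 - 1*7)/2, (13 - 1*7)/2) => y in {0}; best 5*7 + 5*0 = 35
  x = 8: y <= min((8 - 1*8)/2, (13 - 1*8)/2) => y in {0}; best 5*8 + 5*0 = 40
The maximum 5x + 5y = 40 is achieved at x = 8, y = 0.
Check: 1*8 + 2*0 = 8 <= 8 and 1*8 + 2*0 = 8 <= 13.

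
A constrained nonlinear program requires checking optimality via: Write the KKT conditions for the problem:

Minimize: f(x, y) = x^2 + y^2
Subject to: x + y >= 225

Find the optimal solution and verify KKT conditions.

KKT conditions for min x^2 + y^2 s.t. x + y >= 225:
Stationarity: 2x = mu, 2y = mu
So x = y = mu/2.
Complementary slackness: mu*(x + y - 225) = 0
Primal feasibility: x + y >= 225; dual feasibility: mu >= 0
If mu = 0 then x = y = 0, but 0 + 0 < 225 is infeasible, so the constraint is active.
Constraint active: x + y = 2*(mu/2) = 225 => mu = 225
x = y = 225/2, f = 50625/2
Verify: stationarity 2*(225/2) = 225 = mu; primal 225/2 + 225/2 = 225 >= 225; dual mu = 225 >= 0; complementary slackness 225*(225 - 225) = 0. All KKT conditions hold.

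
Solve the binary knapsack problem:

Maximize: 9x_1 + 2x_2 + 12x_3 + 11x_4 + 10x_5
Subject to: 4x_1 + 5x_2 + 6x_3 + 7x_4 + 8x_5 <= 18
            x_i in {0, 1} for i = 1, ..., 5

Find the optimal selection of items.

Items: item 1 (v=9, w=4), item 2 (v=2, w=5), item 3 (v=12, w=6), item 4 (v=11, w=7), item 5 (v=10, w=8)
Capacity: 18
Checking all 32 subsets (w = total weight, v = total value):
  {}: w = 0, v = 0
  {1}: w = 4, v = 9
  {2}: w = 5, v = 2
  {3}: w = 6, v = 12
  {4}: w = 7, v = 11
  {5}: w = 8, v = 10
  {1, 2}: w = 9, v = 11
  {1, 3}: w = 10, v = 21
  {1, 4}: w = 11, v = 20
  {1, 5}: w = 12, v = 19
  {2, 3}: w = 11, v = 14
  {2, 4}: w = 12, v = 13
  {2, 5}: w = 13, v = 12
  {3, 4}: w = 13, v = 23
  {3, 5}: w = 14, v = 22
  {4, 5}: w = 15, v = 21
  {1, 2, 3}: w = 15, v = 23
  {1, 2, 4}: w = 16, v = 22
  {1, 2, 5}: w = 17, v = 21
  {1, 3, 4}: w = 17, v = 32
  {1, 3, 5}: w = 18, v = 31
  {1, 4, 5}: w = 19 > 18, infeasible
  {2, 3, 4}: w = 18, v = 25
  {2, 3, 5}: w = 19 > 18, infeasible
  {2, 4, 5}: w = 20 > 18, infeasible
  {3, 4, 5}: w = 21 > 18, infeasible
  {1, 2, 3, 4}: w = 22 > 18, infeasible
  {1, 2, 3, 5}: w = 23 > 18, infeasible
  {1, 2, 4, 5}: w = 24 > 18, infeasible
  {1, 3, 4, 5}: w = 25 > 18, infeasible
  {2, 3, 4, 5}: w = 26 > 18, infeasible
  {1, 2, 3, 4, 5}: w = 30 > 18, infeasible
Best feasible subset: items [1, 3, 4]
Total weight: 17 <= 18, total value: 32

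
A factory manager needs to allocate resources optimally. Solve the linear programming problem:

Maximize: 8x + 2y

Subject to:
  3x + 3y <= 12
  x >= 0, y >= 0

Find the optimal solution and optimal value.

The feasible region has vertices at [(0, 0), (4, 0), (0, 4)].
Checking objective 8x + 2y at each vertex:
  (0, 0): 8*0 + 2*0 = 0
  (4, 0): 8*4 + 2*0 = 32
  (0, 4): 8*0 + 2*4 = 8
Maximum is 32 at (4, 0).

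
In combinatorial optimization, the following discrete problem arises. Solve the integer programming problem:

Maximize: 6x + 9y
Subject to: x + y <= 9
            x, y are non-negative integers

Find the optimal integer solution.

Objective: 6x + 9y, constraint: x + y <= 9
Coefficient of y is 9 > coefficient of x is 6, so allocate the entire budget to y.
Optimal: x = 0, y = 9, value = 81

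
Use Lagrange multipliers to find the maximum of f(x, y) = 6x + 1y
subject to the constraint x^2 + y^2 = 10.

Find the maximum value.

Set up Lagrange conditions: grad f = lambda * grad g
  6 = 2*lambda*x
  1 = 2*lambda*y
From these: x/y = 6/1, so x = 6t, y = 1t for some t.
Substitute into constraint: (6t)^2 + (1t)^2 = 10
  t^2 * 37 = 10
  t = sqrt(10/37)
Maximum = 6*x + 1*y = (6^2 + 1^2)*t = 37 * sqrt(10/37) = sqrt(370)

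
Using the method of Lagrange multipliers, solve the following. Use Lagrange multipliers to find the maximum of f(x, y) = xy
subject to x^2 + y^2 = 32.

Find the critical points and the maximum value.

Lagrange conditions: y = 2*lambda*x and x = 2*lambda*y
If x = 0 then y = 0, violating the constraint, so x, y != 0.
Dividing: y/x = x/y => x^2 = y^2 => y = x or y = -x
Constraint: 2x^2 = 32 => x^2 = 16 => x = +/-4
Critical points: (4, 4), (-4, -4), (4, -4), (-4, 4)
  y = x:  xy = x^2 = 16  at (4, 4) and (-4, -4)
  y = -x: xy = -x^2 = -16 at (4, -4) and (-4, 4)
Maximum xy = 16 at (4, 4) and (-4, -4)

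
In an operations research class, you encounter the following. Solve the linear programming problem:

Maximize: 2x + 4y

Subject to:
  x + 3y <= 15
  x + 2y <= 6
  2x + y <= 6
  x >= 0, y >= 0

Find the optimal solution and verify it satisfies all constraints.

Feasible vertices: (0, 0), (0, 3), (2, 2), (3, 0)
Objective 2x + 4y at each vertex:
  (0, 0): 0
  (0, 3): 12
  (2, 2): 12
  (3, 0): 6
Maximum is 12 at (0, 3).
Verify constraints at (x, y) = (0, 3):
  1*0 + 3*3 = 9 <= 15
  1*0 + 2*3 = 6 <= 6 (active)
  2*0 + 1*3 = 3 <= 6
  x = 0 >= 0, y = 3 >= 0. All constraints satisfied.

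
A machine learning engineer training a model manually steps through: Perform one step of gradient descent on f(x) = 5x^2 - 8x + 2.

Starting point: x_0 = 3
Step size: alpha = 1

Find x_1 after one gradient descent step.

f(x) = 5x^2 - 8x + 2
f'(x) = 10x - 8
f'(3) = 10*3 + (-8) = 22
x_1 = x_0 - alpha * f'(x_0) = 3 - 1 * 22 = -19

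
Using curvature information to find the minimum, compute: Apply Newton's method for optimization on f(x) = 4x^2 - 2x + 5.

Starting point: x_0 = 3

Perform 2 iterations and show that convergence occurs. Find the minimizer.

f(x) = 4x^2 - 2x + 5, f'(x) = 8x + (-2), f''(x) = 8
Step 1: f'(3) = 22, x_1 = 3 - 22/8 = 1/4
Step 2: f'(1/4) = 0, x_2 = 1/4 (converged)
Newton's method converges in 1 step for quadratics.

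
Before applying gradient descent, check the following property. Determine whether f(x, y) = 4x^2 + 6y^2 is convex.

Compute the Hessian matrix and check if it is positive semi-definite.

f(x,y) = 4x^2 + 6y^2
Hessian H = [[8, 0], [0, 12]]
trace(H) = 20, det(H) = 96
Eigenvalues: (20 +/- sqrt(16)) / 2 = 12, 8
Since both eigenvalues > 0, f is convex.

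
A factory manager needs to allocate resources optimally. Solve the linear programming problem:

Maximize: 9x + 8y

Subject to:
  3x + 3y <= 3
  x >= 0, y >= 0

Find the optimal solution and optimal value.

The feasible region has vertices at [(0, 0), (1, 0), (0, 1)].
Checking objective 9x + 8y at each vertex:
  (0, 0): 9*0 + 8*0 = 0
  (1, 0): 9*1 + 8*0 = 9
  (0, 1): 9*0 + 8*1 = 8
Maximum is 9 at (1, 0).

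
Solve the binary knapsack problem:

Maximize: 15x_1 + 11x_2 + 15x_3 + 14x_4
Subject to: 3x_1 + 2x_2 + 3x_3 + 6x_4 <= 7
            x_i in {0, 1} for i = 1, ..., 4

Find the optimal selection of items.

Items: item 1 (v=15, w=3), item 2 (v=11, w=2), item 3 (v=15, w=3), item 4 (v=14, w=6)
Capacity: 7
Checking all 16 subsets (w = total weight, v = total value):
  {}: w = 0, v = 0
  {1}: w = 3, v = 15
  {2}: w = 2, v = 11
  {3}: w = 3, v = 15
  {4}: w = 6, v = 14
  {1, 2}: w = 5, v = 26
  {1, 3}: w = 6, v = 30
  {1, 4}: w = 9 > 7, infeasible
  {2, 3}: w = 5, v = 26
  {2, 4}: w = 8 > 7, infeasible
  {3, 4}: w = 9 > 7, infeasible
  {1, 2, 3}: w = 8 > 7, infeasible
  {1, 2, 4}: w = 11 > 7, infeasible
  {1, 3, 4}: w = 12 > 7, infeasible
  {2, 3, 4}: w = 11 > 7, infeasible
  {1, 2, 3, 4}: w = 14 > 7, infeasible
Best feasible subset: items [1, 3]
Total weight: 6 <= 7, total value: 30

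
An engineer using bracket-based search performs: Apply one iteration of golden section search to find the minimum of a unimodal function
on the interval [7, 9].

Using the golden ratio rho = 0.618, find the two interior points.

Golden section search on [7, 9].
Golden ratio rho = 0.618 (approx).
Interior points:
  x_1 = 7 + (1-0.618)*2 = 7.7640
  x_2 = 7 + 0.618*2 = 8.2360
Compare f(x_1) and f(x_2) to determine which subinterval to keep.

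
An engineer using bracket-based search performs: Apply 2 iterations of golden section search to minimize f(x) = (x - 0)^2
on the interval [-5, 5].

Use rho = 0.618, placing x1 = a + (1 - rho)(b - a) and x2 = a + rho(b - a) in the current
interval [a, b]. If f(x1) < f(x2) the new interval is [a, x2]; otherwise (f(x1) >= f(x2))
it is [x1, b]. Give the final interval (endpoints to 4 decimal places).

Golden section search for min of f(x) = (x - 0)^2 on [-5, 5].
Each step: x1 = a + (1 - rho)(b - a), x2 = a + rho(b - a); if f(x1) < f(x2) keep [a, x2], otherwise keep [x1, b].
Step 1: [-5.0000, 5.0000], x1=-1.1800 (f=1.3924), x2=1.1800 (f=1.3924); f(x1) = f(x2) (tie, not '<') => keep [-1.1800, 5.0000]
Step 2: [-1.1800, 5.0000], x1=1.1808 (f=1.3942), x2=2.6392 (f=6.9656); f(x1) < f(x2) => keep [-1.1800, 2.6392]
Final interval: [-1.1800, 2.6392]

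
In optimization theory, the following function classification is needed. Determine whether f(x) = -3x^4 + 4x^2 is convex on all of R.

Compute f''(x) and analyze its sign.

f(x) = -3x^4 + 4x^2
f'(x) = -12x^3 + 8x
f''(x) = -36x^2 + 8
f''(x) = -36x^2 + 8 -> -inf as |x| -> inf
Therefore, f is not globally convex on R.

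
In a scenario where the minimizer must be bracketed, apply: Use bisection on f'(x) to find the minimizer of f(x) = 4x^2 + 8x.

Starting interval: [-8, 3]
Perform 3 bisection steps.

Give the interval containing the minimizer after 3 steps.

Finding critical point of f(x) = 4x^2 + 8x using bisection on f'(x) = 8x + 8.
f'(x) = 0 when x = -1.
Starting interval: [-8, 3]
Step 1: mid = -5/2, f'(mid) = -12, new interval = [-5/2, 3]
Step 2: mid = 1/4, f'(mid) = 10, new interval = [-5/2, 1/4]
Step 3: mid = -9/8, f'(mid) = -1, new interval = [-9/8, 1/4]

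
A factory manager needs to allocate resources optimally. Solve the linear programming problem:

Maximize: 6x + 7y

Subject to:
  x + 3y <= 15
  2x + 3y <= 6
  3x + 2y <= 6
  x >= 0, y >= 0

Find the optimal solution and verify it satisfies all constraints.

Feasible vertices: (0, 0), (0, 2), (6/5, 6/5), (2, 0)
Objective 6x + 7y at each vertex:
  (0, 0): 0
  (0, 2): 14
  (6/5, 6/5): 78/5
  (2, 0): 12
Maximum is 78/5 at (6/5, 6/5).
Verify constraints at (x, y) = (6/5, 6/5):
  1*(6/5) + 3*(6/5) = 24/5 <= 15
  2*(6/5) + 3*(6/5) = 6 <= 6 (active)
  3*(6/5) + 2*(6/5) = 6 <= 6 (active)
  x = 6/5 >= 0, y = 6/5 >= 0. All constraints satisfied.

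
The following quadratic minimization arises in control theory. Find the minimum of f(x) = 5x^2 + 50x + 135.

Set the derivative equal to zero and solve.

f(x) = 5x^2 + 50x + 135
f'(x) = 10x + (50) = 0
x = -50/10 = -5
f(-5) = 10
Since f''(x) = 10 > 0, this is a minimum.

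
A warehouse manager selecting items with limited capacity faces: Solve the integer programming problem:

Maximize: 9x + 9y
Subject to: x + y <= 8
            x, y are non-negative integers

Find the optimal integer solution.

Objective: 9x + 9y, constraint: x + y <= 8
Coefficient of x is 9 >= coefficient of y is 9, so allocate the entire budget to x.
Optimal: x = 8, y = 0, value = 72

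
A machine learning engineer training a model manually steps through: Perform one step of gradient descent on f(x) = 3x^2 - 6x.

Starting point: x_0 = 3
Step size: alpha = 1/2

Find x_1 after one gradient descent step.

f(x) = 3x^2 - 6x
f'(x) = 6x - 6
f'(3) = 6*3 + (-6) = 12
x_1 = x_0 - alpha * f'(x_0) = 3 - 1/2 * 12 = -3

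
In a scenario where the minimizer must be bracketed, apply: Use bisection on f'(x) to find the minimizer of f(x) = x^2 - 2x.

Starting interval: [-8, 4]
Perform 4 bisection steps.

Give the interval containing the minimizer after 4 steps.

Finding critical point of f(x) = x^2 - 2x using bisection on f'(x) = 2x + -2.
f'(x) = 0 when x = 1.
Starting interval: [-8, 4]
Step 1: mid = -2, f'(mid) = -6, new interval = [-2, 4]
Step 2: mid = 1, f'(mid) = 0, new interval = [1, 1]
Step 3: mid = 1, f'(mid) = 0, new interval = [1, 1]
Step 4: mid = 1, f'(mid) = 0, new interval = [1, 1]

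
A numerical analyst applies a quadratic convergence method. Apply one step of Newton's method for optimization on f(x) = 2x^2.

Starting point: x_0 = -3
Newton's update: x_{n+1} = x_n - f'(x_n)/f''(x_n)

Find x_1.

f(x) = 2x^2
f'(x) = 4x + (0), f''(x) = 4
Newton step: x_1 = x_0 - f'(x_0)/f''(x_0)
f'(-3) = -12
x_1 = -3 - -12/4 = 0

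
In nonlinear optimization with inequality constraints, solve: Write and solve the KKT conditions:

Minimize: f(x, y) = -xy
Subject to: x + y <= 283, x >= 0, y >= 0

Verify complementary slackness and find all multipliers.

Problem: min -xy s.t. x + y <= 283 (multiplier lambda), x >= 0 (mu_x), y >= 0 (mu_y)
KKT stationarity: -y + lambda - mu_x = 0, -x + lambda - mu_y = 0, with lambda, mu_x, mu_y >= 0
Complementary slackness: lambda*(x + y - 283) = 0, mu_x*x = 0, mu_y*y = 0
If lambda = 0: y = -mu_x <= 0 and x = -mu_y <= 0 force x = y = 0 with f = 0; but x = y = 283/2 is feasible with f = -80089/4 < 0, so this is not the minimum. Hence lambda > 0 and x + y = 283.
Try x > 0, y > 0 (so mu_x = mu_y = 0): y = lambda, x = lambda => x = y = lambda
x + y = 283 => 2*lambda = 283 => lambda = 283/2
x* = y* = 283/2 > 0, consistent with mu_x = mu_y = 0.
(Any feasible point with x = 0 or y = 0 has f = 0 > -80089/4, so the minimum is not on those boundaries.)
min(-xy) = -80089/4 (i.e. max xy = 80089/4)
Multipliers: lambda = 283/2, mu_x = 0, mu_y = 0
Complementary slackness: lambda*(x + y - 283) = 283/2*(283/2 + 283/2 - 283) = 0, mu_x*x = 0*283/2 = 0, mu_y*y = 0*283/2 = 0. Satisfied.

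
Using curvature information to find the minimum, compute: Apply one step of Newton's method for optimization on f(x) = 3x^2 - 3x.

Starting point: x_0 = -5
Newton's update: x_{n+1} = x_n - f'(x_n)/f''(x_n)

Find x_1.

f(x) = 3x^2 - 3x
f'(x) = 6x + (-3), f''(x) = 6
Newton step: x_1 = x_0 - f'(x_0)/f''(x_0)
f'(-5) = -33
x_1 = -5 - -33/6 = 1/2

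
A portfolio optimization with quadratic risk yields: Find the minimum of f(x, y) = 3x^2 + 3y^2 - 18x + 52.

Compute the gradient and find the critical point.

f(x,y) = 3x^2 + 3y^2 - 18x + 52
df/dx = 6x + (-18) = 0  =>  x = 3
df/dy = 6y + (0) = 0  =>  y = 0
f(3, 0) = 3*(3)^2 + 3*(0)^2 + -18*(3) + 52 = 25
Hessian is diagonal with entries 6, 6 > 0, so this is a minimum.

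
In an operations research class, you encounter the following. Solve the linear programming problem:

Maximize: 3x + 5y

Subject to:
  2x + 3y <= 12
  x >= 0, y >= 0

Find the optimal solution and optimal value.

The feasible region has vertices at [(0, 0), (6, 0), (0, 4)].
Checking objective 3x + 5y at each vertex:
  (0, 0): 3*0 + 5*0 = 0
  (6, 0): 3*6 + 5*0 = 18
  (0, 4): 3*0 + 5*4 = 20
Maximum is 20 at (0, 4).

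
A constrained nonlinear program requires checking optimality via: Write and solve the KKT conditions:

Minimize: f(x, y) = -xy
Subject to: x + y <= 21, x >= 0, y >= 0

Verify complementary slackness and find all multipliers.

Problem: min -xy s.t. x + y <= 21 (multiplier lambda), x >= 0 (mu_x), y >= 0 (mu_y)
KKT stationarity: -y + lambda - mu_x = 0, -x + lambda - mu_y = 0, with lambda, mu_x, mu_y >= 0
Complementary slackness: lambda*(x + y - 21) = 0, mu_x*x = 0, mu_y*y = 0
If lambda = 0: y = -mu_x <= 0 and x = -mu_y <= 0 force x = y = 0 with f = 0; but x = y = 21/2 is feasible with f = -441/4 < 0, so this is not the minimum. Hence lambda > 0 and x + y = 21.
Try x > 0, y > 0 (so mu_x = mu_y = 0): y = lambda, x = lambda => x = y = lambda
x + y = 21 => 2*lambda = 21 => lambda = 21/2
x* = y* = 21/2 > 0, consistent with mu_x = mu_y = 0.
(Any feasible point with x = 0 or y = 0 has f = 0 > -441/4, so the minimum is not on those boundaries.)
min(-xy) = -441/4 (i.e. max xy = 441/4)
Multipliers: lambda = 21/2, mu_x = 0, mu_y = 0
Complementary slackness: lambda*(x + y - 21) = 21/2*(21/2 + 21/2 - 21) = 0, mu_x*x = 0*21/2 = 0, mu_y*y = 0*21/2 = 0. Satisfied.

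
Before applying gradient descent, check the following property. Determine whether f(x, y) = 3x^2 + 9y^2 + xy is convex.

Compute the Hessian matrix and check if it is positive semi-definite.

f(x,y) = 3x^2 + 9y^2 + xy
Hessian H = [[6, 1], [1, 18]]
trace(H) = 24, det(H) = 107
Eigenvalues: (24 +/- sqrt(148)) / 2 = 18.08, 5.917
Since both eigenvalues > 0, f is convex.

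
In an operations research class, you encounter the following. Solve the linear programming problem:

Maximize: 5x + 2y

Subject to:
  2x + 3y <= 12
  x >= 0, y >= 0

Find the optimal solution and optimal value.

The feasible region has vertices at [(0, 0), (6, 0), (0, 4)].
Checking objective 5x + 2y at each vertex:
  (0, 0): 5*0 + 2*0 = 0
  (6, 0): 5*6 + 2*0 = 30
  (0, 4): 5*0 + 2*4 = 8
Maximum is 30 at (6, 0).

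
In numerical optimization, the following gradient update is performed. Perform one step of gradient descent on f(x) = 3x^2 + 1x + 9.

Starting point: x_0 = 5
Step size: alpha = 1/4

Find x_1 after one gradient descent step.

f(x) = 3x^2 + 1x + 9
f'(x) = 6x + 1
f'(5) = 6*5 + (1) = 31
x_1 = x_0 - alpha * f'(x_0) = 5 - 1/4 * 31 = -11/4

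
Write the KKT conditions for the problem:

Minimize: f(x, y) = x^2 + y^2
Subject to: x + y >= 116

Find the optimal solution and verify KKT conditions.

KKT conditions for min x^2 + y^2 s.t. x + y >= 116:
Stationarity: 2x = mu, 2y = mu
So x = y = mu/2.
Complementary slackness: mu*(x + y - 116) = 0
Primal feasibility: x + y >= 116; dual feasibility: mu >= 0
If mu = 0 then x = y = 0, but 0 + 0 < 116 is infeasible, so the constraint is active.
Constraint active: x + y = 2*(mu/2) = 116 => mu = 116
x = y = 58, f = 6728
Verify: stationarity 2*58 = 116 = mu; primal 58 + 58 = 116 >= 116; dual mu = 116 >= 0; complementary slackness 116*(116 - 116) = 0. All KKT conditions hold.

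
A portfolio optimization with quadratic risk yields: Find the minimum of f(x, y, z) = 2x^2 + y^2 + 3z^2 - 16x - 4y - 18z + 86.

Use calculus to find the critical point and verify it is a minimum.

f(x,y,z) = 2x^2 + y^2 + 3z^2 - 16x - 4y - 18z + 86
df/dx = 4x + (-16) = 0 => x = 4
df/dy = 2y + (-4) = 0 => y = 2
df/dz = 6z + (-18) = 0 => z = 3
f(4,2,3) = 2*(4)^2 + 1*(2)^2 + 3*(3)^2 + -16*(4) + -4*(2) + -18*(3) + 86 = 23
Hessian is diagonal with entries 4, 2, 6 > 0, confirmed minimum.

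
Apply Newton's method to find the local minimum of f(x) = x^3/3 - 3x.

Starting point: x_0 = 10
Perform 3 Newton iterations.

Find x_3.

f(x) = x^3/3 - 3x
f'(x) = x^2 - 3, f''(x) = 2x
Newton update: x_{n+1} = x_n - (x_n^2 - 3)/(2*x_n)
Step 1: x_0 = 10, f'=97, f''=20, x_1 = 103/20
Step 2: x_1 = 103/20, f'=9409/400, f''=103/10, x_2 = 11809/4120
Step 3: x_2 = 11809/4120, f'=88529281/16974400, f''=11809/2060, x_3 = 190375681/97306160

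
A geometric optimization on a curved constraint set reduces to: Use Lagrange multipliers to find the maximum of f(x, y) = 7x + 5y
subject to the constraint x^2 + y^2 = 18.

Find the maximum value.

Set up Lagrange conditions: grad f = lambda * grad g
  7 = 2*lambda*x
  5 = 2*lambda*y
From these: x/y = 7/5, so x = 7t, y = 5t for some t.
Substitute into constraint: (7t)^2 + (5t)^2 = 18
  t^2 * 74 = 18
  t = sqrt(18/74)
Maximum = 7*x + 5*y = (7^2 + 5^2)*t = 74 * sqrt(18/74) = sqrt(1332)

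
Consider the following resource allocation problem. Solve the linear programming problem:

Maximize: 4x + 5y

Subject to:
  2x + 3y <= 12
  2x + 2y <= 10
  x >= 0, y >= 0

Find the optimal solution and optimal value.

Feasible vertices: (0, 0), (0, 4), (3, 2), (5, 0)
Objective 4x + 5y at each:
  (0, 0): 0
  (0, 4): 20
  (3, 2): 22
  (5, 0): 20
Maximum is 22 at (3, 2).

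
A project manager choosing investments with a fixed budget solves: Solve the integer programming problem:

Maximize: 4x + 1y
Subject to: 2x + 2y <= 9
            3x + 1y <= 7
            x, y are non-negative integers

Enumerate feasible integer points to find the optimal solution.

Constraint 1: 2x + 2y <= 9
Constraint 2: 3x + 1y <= 7
Feasible x range (need y >= 0): 0 <= x <= min(9/2, 7/3) => x in {0, ..., 2}.
Enumerate feasible integer points row by row (the coefficient of y is 1 > 0, so for each x the largest feasible y gives the best value):
  x = 0: y <= min((9 - 2*0)/2, (7 - 3*0)/1) => y in {0, ..., 4}; best 4*0 + 1*4 = 4
  x = 1: y <= min((9 - 2*1)/2, (7 - 3*1)/1) => y in {0, ..., 3}; best 4*1 + 1*3 = 7
  x = 2: y <= min((9 - 2*2)/2, (7 - 3*2)/1) => y in {0, ..., 1}; best 4*2 + 1*1 = 9
The maximum 4x + 1y = 9 is achieved at x = 2, y = 1.
Check: 2*2 + 2*1 = 6 <= 9 and 3*2 + 1*1 = 7 <= 7.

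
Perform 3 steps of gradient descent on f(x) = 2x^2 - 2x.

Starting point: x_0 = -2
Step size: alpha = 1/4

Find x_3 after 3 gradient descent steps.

f(x) = 2x^2 - 2x, f'(x) = 4x + (-2)
Step 1: f'(-2) = -10, x_1 = -2 - 1/4 * -10 = 1/2
Step 2: f'(1/2) = 0, x_2 = 1/2 - 1/4 * 0 = 1/2
Step 3: f'(1/2) = 0, x_3 = 1/2 - 1/4 * 0 = 1/2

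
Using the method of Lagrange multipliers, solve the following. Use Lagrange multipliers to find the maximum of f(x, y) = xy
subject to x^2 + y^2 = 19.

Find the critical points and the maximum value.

Lagrange conditions: y = 2*lambda*x and x = 2*lambda*y
If x = 0 then y = 0, violating the constraint, so x, y != 0.
Dividing: y/x = x/y => x^2 = y^2 => y = x or y = -x
Constraint: 2x^2 = 19 => x^2 = 19/2 => x = +/-sqrt(19/2)
Critical points: (sqrt(19/2), sqrt(19/2)), (-sqrt(19/2), -sqrt(19/2)), (sqrt(19/2), -sqrt(19/2)), (-sqrt(19/2), sqrt(19/2))
  y = x:  xy = x^2 = 19/2  at (sqrt(19/2), sqrt(19/2)) and (-sqrt(19/2), -sqrt(19/2))
  y = -x: xy = -x^2 = -19/2 at (sqrt(19/2), -sqrt(19/2)) and (-sqrt(19/2), sqrt(19/2))
Maximum xy = 19/2 at (sqrt(19/2), sqrt(19/2)) and (-sqrt(19/2), -sqrt(19/2))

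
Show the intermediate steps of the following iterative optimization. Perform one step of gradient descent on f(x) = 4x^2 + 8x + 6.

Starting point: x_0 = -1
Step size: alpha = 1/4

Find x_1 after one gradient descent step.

f(x) = 4x^2 + 8x + 6
f'(x) = 8x + 8
f'(-1) = 8*-1 + (8) = 0
x_1 = x_0 - alpha * f'(x_0) = -1 - 1/4 * 0 = -1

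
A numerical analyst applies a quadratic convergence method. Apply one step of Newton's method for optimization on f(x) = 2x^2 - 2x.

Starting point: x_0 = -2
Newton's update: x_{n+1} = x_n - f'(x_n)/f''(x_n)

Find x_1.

f(x) = 2x^2 - 2x
f'(x) = 4x + (-2), f''(x) = 4
Newton step: x_1 = x_0 - f'(x_0)/f''(x_0)
f'(-2) = -10
x_1 = -2 - -10/4 = 1/2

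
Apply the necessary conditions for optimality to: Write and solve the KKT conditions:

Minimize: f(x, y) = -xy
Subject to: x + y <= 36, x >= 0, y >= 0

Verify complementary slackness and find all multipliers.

Problem: min -xy s.t. x + y <= 36 (multiplier lambda), x >= 0 (mu_x), y >= 0 (mu_y)
KKT stationarity: -y + lambda - mu_x = 0, -x + lambda - mu_y = 0, with lambda, mu_x, mu_y >= 0
Complementary slackness: lambda*(x + y - 36) = 0, mu_x*x = 0, mu_y*y = 0
If lambda = 0: y = -mu_x <= 0 and x = -mu_y <= 0 force x = y = 0 with f = 0; but x = y = 18 is feasible with f = -324 < 0, so this is not the minimum. Hence lambda > 0 and x + y = 36.
Try x > 0, y > 0 (so mu_x = mu_y = 0): y = lambda, x = lambda => x = y = lambda
x + y = 36 => 2*lambda = 36 => lambda = 18
x* = y* = 18 > 0, consistent with mu_x = mu_y = 0.
(Any feasible point with x = 0 or y = 0 has f = 0 > -324, so the minimum is not on those boundaries.)
min(-xy) = -324 (i.e. max xy = 324)
Multipliers: lambda = 18, mu_x = 0, mu_y = 0
Complementary slackness: lambda*(x + y - 36) = 18*(18 + 18 - 36) = 0, mu_x*x = 0*18 = 0, mu_y*y = 0*18 = 0. Satisfied.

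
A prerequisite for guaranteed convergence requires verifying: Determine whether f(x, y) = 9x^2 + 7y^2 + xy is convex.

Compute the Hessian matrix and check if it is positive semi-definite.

f(x,y) = 9x^2 + 7y^2 + xy
Hessian H = [[18, 1], [1, 14]]
trace(H) = 32, det(H) = 251
Eigenvalues: (32 +/- sqrt(20)) / 2 = 18.24, 13.76
Since both eigenvalues > 0, f is convex.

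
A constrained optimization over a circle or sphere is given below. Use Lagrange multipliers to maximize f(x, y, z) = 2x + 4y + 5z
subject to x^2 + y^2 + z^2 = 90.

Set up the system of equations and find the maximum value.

Lagrange conditions: 2 = 2*lambda*x, 4 = 2*lambda*y, 5 = 2*lambda*z
So x:2 = y:4 = z:5, i.e. x = 2t, y = 4t, z = 5t
Constraint: t^2*(2^2 + 4^2 + 5^2) = 90
  t^2 * 45 = 90  =>  t = sqrt(2)
Maximum = 2*2t + 4*4t + 5*5t = 45*sqrt(2) = sqrt(4050)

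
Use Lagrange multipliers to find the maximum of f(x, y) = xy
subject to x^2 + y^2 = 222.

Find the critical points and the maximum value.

Lagrange conditions: y = 2*lambda*x and x = 2*lambda*y
If x = 0 then y = 0, violating the constraint, so x, y != 0.
Dividing: y/x = x/y => x^2 = y^2 => y = x or y = -x
Constraint: 2x^2 = 222 => x^2 = 111 => x = +/-sqrt(111)
Critical points: (sqrt(111), sqrt(111)), (-sqrt(111), -sqrt(111)), (sqrt(111), -sqrt(111)), (-sqrt(111), sqrt(111))
  y = x:  xy = x^2 = 111  at (sqrt(111), sqrt(111)) and (-sqrt(111), -sqrt(111))
  y = -x: xy = -x^2 = -111 at (sqrt(111), -sqrt(111)) and (-sqrt(111), sqrt(111))
Maximum xy = 111 at (sqrt(111), sqrt(111)) and (-sqrt(111), -sqrt(111))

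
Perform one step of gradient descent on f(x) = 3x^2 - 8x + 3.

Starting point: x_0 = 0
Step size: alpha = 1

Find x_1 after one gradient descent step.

f(x) = 3x^2 - 8x + 3
f'(x) = 6x - 8
f'(0) = 6*0 + (-8) = -8
x_1 = x_0 - alpha * f'(x_0) = 0 - 1 * -8 = 8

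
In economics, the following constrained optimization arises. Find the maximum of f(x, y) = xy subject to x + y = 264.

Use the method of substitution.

Substitute y = 264 - x into f(x,y) = xy:
g(x) = x(264 - x) = 264x - x^2
g'(x) = 264 - 2x = 0  =>  x = 132
y = 264 - 132 = 132
Maximum value = 132 * 132 = 17424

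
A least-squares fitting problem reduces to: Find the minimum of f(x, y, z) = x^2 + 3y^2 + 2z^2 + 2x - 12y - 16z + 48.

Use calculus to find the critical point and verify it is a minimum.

f(x,y,z) = x^2 + 3y^2 + 2z^2 + 2x - 12y - 16z + 48
df/dx = 2x + (2) = 0 => x = -1
df/dy = 6y + (-12) = 0 => y = 2
df/dz = 4z + (-16) = 0 => z = 4
f(-1,2,4) = 1*(-1)^2 + 3*(2)^2 + 2*(4)^2 + 2*(-1) + -12*(2) + -16*(4) + 48 = 3
Hessian is diagonal with entries 2, 6, 4 > 0, confirmed minimum.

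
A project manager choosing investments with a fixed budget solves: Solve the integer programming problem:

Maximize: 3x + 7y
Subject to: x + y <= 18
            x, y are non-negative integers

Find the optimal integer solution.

Objective: 3x + 7y, constraint: x + y <= 18
Coefficient of y is 7 > coefficient of x is 3, so allocate the entire budget to y.
Optimal: x = 0, y = 18, value = 126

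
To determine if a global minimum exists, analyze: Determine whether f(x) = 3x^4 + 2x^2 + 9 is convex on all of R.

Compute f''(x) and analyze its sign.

f(x) = 3x^4 + 2x^2 + 9
f'(x) = 12x^3 + 4x
f''(x) = 36x^2 + 4
f''(x) = 36x^2 + 4 >= 4 > 0 for all x
Therefore, f is convex on R.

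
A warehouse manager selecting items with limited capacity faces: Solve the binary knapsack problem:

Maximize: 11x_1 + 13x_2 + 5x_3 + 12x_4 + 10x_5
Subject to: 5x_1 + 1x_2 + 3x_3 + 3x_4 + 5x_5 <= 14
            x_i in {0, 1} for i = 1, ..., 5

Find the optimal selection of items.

Items: item 1 (v=11, w=5), item 2 (v=13, w=1), item 3 (v=5, w=3), item 4 (v=12, w=3), item 5 (v=10, w=5)
Capacity: 14
Checking all 32 subsets (w = total weight, v = total value):
  {}: w = 0, v = 0
  {1}: w = 5, v = 11
  {2}: w = 1, v = 13
  {3}: w = 3, v = 5
  {4}: w = 3, v = 12
  {5}: w = 5, v = 10
  {1, 2}: w = 6, v = 24
  {1, 3}: w = 8, v = 16
  {1, 4}: w = 8, v = 23
  {1, 5}: w = 10, v = 21
  {2, 3}: w = 4, v = 18
  {2, 4}: w = 4, v = 25
  {2, 5}: w = 6, v = 23
  {3, 4}: w = 6, v = 17
  {3, 5}: w = 8, v = 15
  {4, 5}: w = 8, v = 22
  {1, 2, 3}: w = 9, v = 29
  {1, 2, 4}: w = 9, v = 36
  {1, 2, 5}: w = 11, v = 34
  {1, 3, 4}: w = 11, v = 28
  {1, 3, 5}: w = 13, v = 26
  {1, 4, 5}: w = 13, v = 33
  {2, 3, 4}: w = 7, v = 30
  {2, 3, 5}: w = 9, v = 28
  {2, 4, 5}: w = 9, v = 35
  {3, 4, 5}: w = 11, v = 27
  {1, 2, 3, 4}: w = 12, v = 41
  {1, 2, 3, 5}: w = 14, v = 39
  {1, 2, 4, 5}: w = 14, v = 46
  {1, 3, 4, 5}: w = 16 > 14, infeasible
  {2, 3, 4, 5}: w = 12, v = 40
  {1, 2, 3, 4, 5}: w = 17 > 14, infeasible
Best feasible subset: items [1, 2, 4, 5]
Total weight: 14 <= 14, total value: 46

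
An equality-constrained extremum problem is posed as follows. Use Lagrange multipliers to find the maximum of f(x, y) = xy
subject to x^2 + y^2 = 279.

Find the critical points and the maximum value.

Lagrange conditions: y = 2*lambda*x and x = 2*lambda*y
If x = 0 then y = 0, violating the constraint, so x, y != 0.
Dividing: y/x = x/y => x^2 = y^2 => y = x or y = -x
Constraint: 2x^2 = 279 => x^2 = 279/2 => x = +/-sqrt(279/2)
Critical points: (sqrt(279/2), sqrt(279/2)), (-sqrt(279/2), -sqrt(279/2)), (sqrt(279/2), -sqrt(279/2)), (-sqrt(279/2), sqrt(279/2))
  y = x:  xy = x^2 = 279/2  at (sqrt(279/2), sqrt(279/2)) and (-sqrt(279/2), -sqrt(279/2))
  y = -x: xy = -x^2 = -279/2 at (sqrt(279/2), -sqrt(279/2)) and (-sqrt(279/2), sqrt(279/2))
Maximum xy = 279/2 at (sqrt(279/2), sqrt(279/2)) and (-sqrt(279/2), -sqrt(279/2))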